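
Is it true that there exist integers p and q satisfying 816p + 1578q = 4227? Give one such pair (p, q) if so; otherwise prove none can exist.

gcd(816, 1578) = 6, so every integer of the form 816p + 1578q is a multiple of 6.
But 4227 is not a multiple of 6 (it leaves remainder 3).
Hence no integers p, q satisfy the equation.

No, no such integers exist.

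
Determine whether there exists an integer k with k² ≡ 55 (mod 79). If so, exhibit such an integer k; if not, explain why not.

Take k = 23. Then 23² = 529 = 6·79 + 55, so 23² ≡ 55 (mod 79).

k = 23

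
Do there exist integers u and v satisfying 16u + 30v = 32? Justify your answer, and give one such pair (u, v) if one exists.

Every value of 16u + 30v is a multiple of gcd(16, 30) = 2; since 2 ∣ 32, solutions exist.
Dividing through by 2 reduces the equation to 8u + 15v = 16.
Dividing repeatedly: 15 = 1·8 + 7, 8 = 1·7 + 1, 7 = 7·1 + 0.
Unwinding: 1 = 8 − 1·7 = 8 − (15 − 1·8) = −15 + 2·8, i.e. 8·2 + 15·(-1) = 1.
Scaling by 16 gives the particular solution (u, v) = (32, -16).
The general solution is u = 32 + 15k, v = -16 − 8k; taking k = -2 gives the smaller pair u = 2, v = 0.
Indeed 16·2 + 30·0 = 32 + 0 = 32.

u = 2, v = 0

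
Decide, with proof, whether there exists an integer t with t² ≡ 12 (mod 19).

No such integer exists.

Squares mod 19 repeat after t = 9 (as (−t)² = t²); for t = 0..9 they are 0, 1, 4, 9, 16, 6, 17, 11, 7, 5.
So the quadratic residues mod 19 are {0, 1, 4, 5, 6, 7, 9, 11, 16, 17}, and 12 is not among them.
Hence no integer t has t² ≡ 12 (mod 19).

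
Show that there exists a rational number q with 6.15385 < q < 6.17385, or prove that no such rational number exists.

Multiplying by 6: 6·6.15385 = 36.92310 and 6·6.17385 = 37.04310, so the integer 37 lies strictly between them.
Hence 37/6 is a rational number with 6.15385 < 37/6 < 6.17385.

q = 37/6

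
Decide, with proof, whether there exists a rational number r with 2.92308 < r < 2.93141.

r = 41/14

Scale by 14: the interval becomes (40.92312, 41.03974), which contains the integer 41.
Hence 41/14 is a rational number with 2.92308 < 41/14 < 2.93141.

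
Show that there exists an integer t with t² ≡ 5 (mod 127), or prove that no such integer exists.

No such integer exists.

127 is prime, so by Euler's criterion 5 is a square mod 127 iff 5^((127−1)/2) = 5^63 ≡ 1 (mod 127).
Repeated squaring mod 127: 5^2 = 25 ≡ 25; 5^4 ≡ 25² = 625 ≡ 117; 5^8 ≡ 117² = 13689 ≡ 100; 5^16 ≡ 100² = 10000 ≡ 94; 5^32 ≡ 94² = 8836 ≡ 73.
Since 63 = 32 + 16 + 8 + 4 + 2 + 1, 5^63 ≡ 73 · 94 · 100 · 117 · 25 · 5; multiplying out mod 127: 73·94 = 6862 ≡ 4, then 4·100 = 400 ≡ 19, then 19·117 = 2223 ≡ 64, then 64·25 = 1600 ≡ 76, then 76·5 = 380 ≡ 126. Thus 5^63 ≡ 126 ≡ −1 (mod 127).
By Euler's criterion 5 is a quadratic non-residue mod 127: no t satisfies t² ≡ 5 (mod 127).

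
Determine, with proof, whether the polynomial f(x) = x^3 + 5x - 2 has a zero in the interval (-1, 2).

Yes, f has a root in the interval.

f(-1) = -8 and f(2) = 16, which have opposite signs.
f is continuous everywhere (it is a polynomial), in particular on [-1, 2].
By the Intermediate Value Theorem, f takes the value 0 somewhere in the open interval.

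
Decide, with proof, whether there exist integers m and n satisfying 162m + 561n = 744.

gcd(162, 561) = 3, and 3 divides 744, so integer solutions exist.
Dividing through by 3 reduces the equation to 54m + 187n = 248.
Euclidean algorithm: 187 = 3·54 + 25, 54 = 2·25 + 4, 25 = 6·4 + 1, 4 = 4·1 + 0.
Unwinding: 1 = 25 − 6·4 = 25 − 6·(54 − 2·25) = −6·54 + 13·25 = −6·54 + 13·(187 − 3·54) = 13·187 − 45·54, i.e. 54·(-45) + 187·13 = 1.
Scaling by 248 gives the particular solution (m, n) = (-11160, 3224).
The general solution is m = -11160 + 187k, n = 3224 − 54k; taking k = 60 gives the smaller pair m = 60, n = -16.
Check: 162·60 + 561·(-16) = 9720 − 8976 = 744. ✓

m = 60, n = -16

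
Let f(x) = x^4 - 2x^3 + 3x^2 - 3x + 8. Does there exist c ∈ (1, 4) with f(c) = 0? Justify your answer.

The endpoint values f(1) = 7 and f(4) = 172 are both positive. Claim: f(x) > 0 for every x in (1, 4).
Shift to the endpoint 1: with x = 1 + u (0 < u < 3), one computes f(1 + u) = u^4 + 2u^3 + 3u^2 + u + 7.
The nonzero coefficients here are all positive, so for u > 0 every term is positive (or zero), and the constant term 7 is strictly positive.
Therefore f(x) > 0 throughout (1, 4), and f has no zero there.

f has no root in that interval.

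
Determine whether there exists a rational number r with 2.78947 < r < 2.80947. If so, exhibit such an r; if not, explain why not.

r = 14/5

Look for a denominator N such that an integer falls strictly between N·2.78947 and N·2.80947. N = 5 works: 5·2.78947 = 13.94735 < 14 < 14.04735 = 5·2.80947.
Hence 14/5 is a rational number with 2.78947 < 14/5 < 2.80947.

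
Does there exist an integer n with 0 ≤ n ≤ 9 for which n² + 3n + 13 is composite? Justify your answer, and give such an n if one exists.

n = 9

At n = 9: 9² + 3·9 + 13 = 121 = 11·11, which is composite.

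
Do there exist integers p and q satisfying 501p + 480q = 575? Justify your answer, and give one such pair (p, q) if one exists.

Any value of 501p + 480q is a multiple of gcd(501, 480) = 3.
But 575 = 3·191 + 2, so 3 ∤ 575.
Hence no integers p, q satisfy the equation.

No such integers exist.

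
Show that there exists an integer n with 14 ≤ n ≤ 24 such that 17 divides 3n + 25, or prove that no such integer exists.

At n = 20 we get 3·20 + 25 = 85, and 85 = 17·5.

n = 20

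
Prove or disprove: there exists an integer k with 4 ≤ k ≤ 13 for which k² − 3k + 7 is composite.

k = 11

At k = 11: 11² − 3·11 + 7 = 95 = 5·19, which is composite.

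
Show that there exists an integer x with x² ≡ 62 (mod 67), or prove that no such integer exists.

Take x = 53. Then 53² = 2809 = 41·67 + 62, so 53² ≡ 62 (mod 67).

x = 53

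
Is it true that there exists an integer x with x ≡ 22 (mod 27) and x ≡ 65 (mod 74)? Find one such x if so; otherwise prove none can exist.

x = 805

gcd(27, 74) = 1, so the Chinese Remainder Theorem guarantees exactly one residue class mod 1998 satisfying both.
Write x = 22 + 27t and require 22 + 27t ≡ 65 (mod 74), i.e. 27t ≡ 43 (mod 74).
Invert 27 mod 74 by the Euclidean algorithm: 74 = 2·27 + 20, 27 = 1·20 + 7, 20 = 2·7 + 6, 7 = 1·6 + 1, 6 = 6·1 + 0; back-substituting, 1 = 7 − 1·6 = 7 − (20 − 2·7) = −20 + 3·7 = −20 + 3·(27 − 1·20) = 3·27 − 4·20 = 3·27 − 4·(74 − 2·27) = −4·74 + 11·27. Hence 27·11 ≡ 1, so 27⁻¹ ≡ 11 (mod 74).
Multiplying by 11: t ≡ 11·43 = 473 ≡ 29 (mod 74).
Taking t = 29 gives x = 22 + 27·29 = 805.
Verify: 805 = 29·27 + 22 and 805 = 10·74 + 65. ✓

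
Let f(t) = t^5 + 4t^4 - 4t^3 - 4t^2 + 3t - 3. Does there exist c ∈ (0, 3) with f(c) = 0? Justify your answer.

f(0) = -3 and f(3) = 429, which have opposite signs.
Since f is a polynomial it is continuous on [0, 3].
The Intermediate Value Theorem then guarantees some c ∈ (0, 3) with f(c) = 0.

Yes, f has a root in the interval.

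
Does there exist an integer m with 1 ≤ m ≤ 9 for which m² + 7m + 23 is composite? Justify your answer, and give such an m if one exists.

m = 8

At m = 8: 8² + 7·8 + 23 = 143 = 11·13, which is composite.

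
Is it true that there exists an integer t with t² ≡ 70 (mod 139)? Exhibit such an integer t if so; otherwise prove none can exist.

139 is prime, so by Euler's criterion 70 is a square mod 139 iff 70^((139−1)/2) = 70^69 ≡ 1 (mod 139).
Squaring successively (mod 139): 70^2 = 4900 ≡ 35; 70^4 ≡ 35² = 1225 ≡ 113; 70^8 ≡ 113² = 12769 ≡ 120; 70^16 ≡ 120² = 14400 ≡ 83; 70^32 ≡ 83² = 6889 ≡ 78; 70^64 ≡ 78² = 6084 ≡ 107.
Since 69 = 64 + 4 + 1, 70^69 ≡ 107 · 113 · 70; multiplying out mod 139: 107·113 = 12091 ≡ 137, then 137·70 = 9590 ≡ 138. Thus 70^69 ≡ 138 ≡ −1 (mod 139).
By Euler's criterion 70 is a quadratic non-residue mod 139: no t satisfies t² ≡ 70 (mod 139).

No such integer exists.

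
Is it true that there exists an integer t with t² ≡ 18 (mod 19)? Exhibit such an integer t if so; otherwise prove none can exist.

There is no such integer.

Computing t² mod 19 for t = 0, 1, …, 9 (enough, by the symmetry t ↦ 19 − t) gives 0, 1, 4, 9, 16, 6, 17, 11, 7, 5.
The set of squares mod 19 is therefore {0, 1, 4, 5, 6, 7, 9, 11, 16, 17}, which does not contain 18.
Therefore t² ≡ 18 (mod 19) has no solution.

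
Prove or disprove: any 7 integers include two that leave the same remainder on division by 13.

Consider the 7 integers 10, 11, …, 16. They lie in distinct residue classes modulo 13, since 7 ≤ 13.
So no two of them leave the same remainder on division by 13; the claim fails for this set.

No; for instance {10, 11, 12, 13, 14, 15, 16} is a counterexample.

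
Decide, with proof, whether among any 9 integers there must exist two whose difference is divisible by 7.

Yes, this is always true.

There are exactly 7 possible remainders on division by 7.
Placing 9 integers into 7 classes, some class receives at least two — say a and b.
Their difference a − b is then a multiple of 7.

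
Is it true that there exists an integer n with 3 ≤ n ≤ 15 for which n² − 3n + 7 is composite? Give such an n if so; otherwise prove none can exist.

n = 15

At n = 15: 15² − 3·15 + 7 = 187 = 11·17, which is composite.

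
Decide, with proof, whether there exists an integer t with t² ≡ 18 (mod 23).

t = 15

t = 15 works: 15² = 225, and 225 − 18 = 207 = 9·23.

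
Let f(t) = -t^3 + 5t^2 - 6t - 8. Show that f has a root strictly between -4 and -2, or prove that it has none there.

The endpoint values f(-4) = 160 and f(-2) = 32 are both positive. Claim: f(t) > 0 for every t in (-4, -2).
Substitute t = -2 − u, where 0 < u < 2 on the interval. Expanding, f(-2 − u) = u^3 + 11u^2 + 38u + 32.
The nonzero coefficients here are all positive, so for u > 0 every term is positive (or zero), and the constant term 32 is strictly positive.
So f is strictly positive on (-4, -2); no root exists in the interval.

No such root exists.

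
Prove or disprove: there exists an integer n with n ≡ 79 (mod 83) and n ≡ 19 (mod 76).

n = 2071

Since 83 and 76 share no common factor, CRT says the pair of congruences has a solution (unique mod 6308).
Any solution of the first congruence is n = 79 + 83t; substituting into the second, 83t ≡ 19 − 79 ≡ 16 (mod 76).
83 ≡ 7 (mod 76), so this reads 7t ≡ 16 (mod 76). Invert 7 mod 76 by the Euclidean algorithm: 76 = 10·7 + 6, 7 = 1·6 + 1, 6 = 6·1 + 0; back-substituting, 1 = 7 − 1·6 = 7 − (76 − 10·7) = −76 + 11·7. Hence 7·11 ≡ 1, so 7⁻¹ ≡ 11 (mod 76).
Multiplying by 11: t ≡ 11·16 = 176 ≡ 24 (mod 76).
Taking t = 24 gives n = 79 + 83·24 = 2071.
Check: 2071 mod 83 = 79, 2071 mod 76 = 19. ✓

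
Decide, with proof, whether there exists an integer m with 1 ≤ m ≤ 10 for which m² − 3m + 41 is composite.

At m = 9: 9² − 3·9 + 41 = 95 = 5·19, which is composite.

m = 9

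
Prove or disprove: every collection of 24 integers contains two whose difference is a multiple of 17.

There are exactly 17 possible remainders on division by 17.
Since 24 > 17, two of the 24 integers must share a residue class by the pigeonhole principle; call them a and b.
Equal remainders mean a − b ≡ 0 (mod 17), so 17 divides their difference.

True.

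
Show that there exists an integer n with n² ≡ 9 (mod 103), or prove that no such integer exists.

n = 100 works: 100² = 10000, and 10000 − 9 = 9991 = 97·103.

n = 100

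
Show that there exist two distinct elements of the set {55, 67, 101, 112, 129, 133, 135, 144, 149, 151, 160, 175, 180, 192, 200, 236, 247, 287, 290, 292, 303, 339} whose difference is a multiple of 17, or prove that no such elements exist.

67 and 101 are such a pair.

67 mod 17 = 16 and 101 mod 17 = 16, so 101 − 67 = 34 = 2·17.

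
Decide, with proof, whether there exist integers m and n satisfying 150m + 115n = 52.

There are no such integers.

Both 150 and 115 are divisible by gcd(150, 115) = 5, hence so is any combination 150m + 115n.
But 52 is not a multiple of 5 (it leaves remainder 2).
Hence no integers m, n satisfy the equation.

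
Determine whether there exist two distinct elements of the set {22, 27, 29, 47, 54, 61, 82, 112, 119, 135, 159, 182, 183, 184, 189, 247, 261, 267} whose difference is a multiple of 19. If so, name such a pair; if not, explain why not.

No, no such pair exists.

Two integers differ by a multiple of 19 exactly when they have the same residue mod 19. The residues are 22↦3, 27↦8, 29↦10, 47↦9, 54↦16, 61↦4, 82↦6, 112↦17, 119↦5, 135↦2, 159↦7, 182↦11, 183↦12, 184↦13, 189↦18, 247↦0, 261↦14, 267↦1.
All 18 residues are distinct, so no two elements differ by a multiple of 19.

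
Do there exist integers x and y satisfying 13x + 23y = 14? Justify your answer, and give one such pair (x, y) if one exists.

x = 17, y = -9

13 and 23 are coprime, so 13x + 23y ranges over all of ℤ.
Run the Euclidean algorithm on 23 and 13: 23 = 1·13 + 10, 13 = 1·10 + 3, 10 = 3·3 + 1, 3 = 3·1 + 0.
Unwinding: 1 = 10 − 3·3 = 10 − 3·(13 − 1·10) = −3·13 + 4·10 = −3·13 + 4·(23 − 1·13) = 4·23 − 7·13, i.e. 13·(-7) + 23·4 = 1.
Scaling by 14 gives the particular solution (x, y) = (-98, 56).
The general solution is x = -98 + 23k, y = 56 − 13k; taking k = 5 gives the smaller pair x = 17, y = -9.
Indeed 13·17 + 23·(-9) = 221 − 207 = 14.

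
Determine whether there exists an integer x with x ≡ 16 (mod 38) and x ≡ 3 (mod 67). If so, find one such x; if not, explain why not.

The moduli 38 and 67 are coprime, so by the Chinese Remainder Theorem a unique solution modulo 2546 exists.
Write x = 16 + 38t and require 16 + 38t ≡ 3 (mod 67), i.e. 38t ≡ 54 (mod 67).
Since 38·30 = 1140 = 17·67 + 1, the inverse of 38 mod 67 is 30.
Multiplying by 30: t ≡ 30·54 = 1620 ≡ 12 (mod 67).
Taking t = 12 gives x = 16 + 38·12 = 472.
Verify: 472 = 12·38 + 16 and 472 = 7·67 + 3. ✓

x = 472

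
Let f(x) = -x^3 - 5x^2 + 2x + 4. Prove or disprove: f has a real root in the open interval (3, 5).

f(3) = -62 and f(5) = -236, both negative, so a sign-change argument is unavailable; we show f keeps this sign on the whole interval.
Shift to the endpoint 3: with x = 3 + u (0 < u < 2), one computes f(3 + u) = -u^3 - 14u^2 - 55u - 62.
The nonzero coefficients here are all negative, so for u > 0 every term is negative (or zero), and the constant term -62 is strictly negative.
Therefore f(x) < 0 throughout (3, 5), and f has no zero there.

f has no root in that interval.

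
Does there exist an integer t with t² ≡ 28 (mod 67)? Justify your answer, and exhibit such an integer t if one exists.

No, no such integer exists.

Apply Euler's criterion with the prime 67: 28 is a quadratic residue iff 28^33 ≡ 1 (mod 67), and a non-residue iff it is ≡ −1.
Repeated squaring mod 67: 28^2 = 784 ≡ 47; 28^4 ≡ 47² = 2209 ≡ 65; 28^8 ≡ 65² = 4225 ≡ 4; 28^16 ≡ 4² = 16 ≡ 16; 28^32 ≡ 16² = 256 ≡ 55.
Since 33 = 32 + 1, 28^33 ≡ 55 · 28; multiplying out mod 67: 55·28 = 1540 ≡ 66. Thus 28^33 ≡ 66 ≡ −1 (mod 67).
By Euler's criterion 28 is a quadratic non-residue mod 67: no t satisfies t² ≡ 28 (mod 67).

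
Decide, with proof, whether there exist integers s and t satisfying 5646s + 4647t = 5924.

Any value of 5646s + 4647t is a multiple of gcd(5646, 4647) = 3.
However 5924 leaves remainder 2 on division by 3.
Hence no integers s, t satisfy the equation.

No, no such integers exist.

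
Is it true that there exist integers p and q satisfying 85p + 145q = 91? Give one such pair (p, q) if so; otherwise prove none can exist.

Any value of 85p + 145q is a multiple of gcd(85, 145) = 5.
However 91 leaves remainder 1 on division by 5.
Hence no integers p, q satisfy the equation.

There are no such integers.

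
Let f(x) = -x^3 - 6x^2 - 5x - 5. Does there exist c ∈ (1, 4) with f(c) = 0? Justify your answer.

f(1) = -17 and f(4) = -185, both negative, so a sign-change argument is unavailable; we show f keeps this sign on the whole interval.
Substitute x = 1 + u, where 0 < u < 3 on the interval. Expanding, f(1 + u) = -u^3 - 9u^2 - 20u - 17.
All 4 nonzero coefficients of this polynomial in u are negative; hence for u > 0 the value is a sum of negative terms (the constant -17 among them).
So f is strictly negative on (1, 4); no root exists in the interval.

No such root exists.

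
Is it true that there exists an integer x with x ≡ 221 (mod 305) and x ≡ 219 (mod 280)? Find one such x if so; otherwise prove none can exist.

There is no such integer.

gcd(305, 280) = 5. If x ≡ 221 (mod 305) and x ≡ 219 (mod 280), then x ≡ 221 (mod 5) and x ≡ 219 (mod 5).
However 221 ≡ 1 and 219 ≡ 4 (mod 5), and 1 ≠ 4.
Hence the system has no solution.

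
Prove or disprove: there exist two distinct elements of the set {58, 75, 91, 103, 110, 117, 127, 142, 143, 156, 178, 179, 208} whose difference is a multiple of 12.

58 mod 12 = 10 and 142 mod 12 = 10, so 142 − 58 = 84 = 7·12.

58 and 142 are such a pair.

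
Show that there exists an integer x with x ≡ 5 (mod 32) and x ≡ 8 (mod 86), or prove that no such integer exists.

gcd(32, 86) = 2. If x ≡ 5 (mod 32) and x ≡ 8 (mod 86), then x ≡ 5 (mod 2) and x ≡ 8 (mod 2).
However 5 ≡ 1 and 8 ≡ 0 (mod 2), and 1 ≠ 0.
So no integer satisfies both congruences.

No, no such integer exists.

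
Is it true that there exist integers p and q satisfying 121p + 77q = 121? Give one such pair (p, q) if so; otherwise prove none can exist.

p = 1, q = 0

Since gcd(121, 77) = 11 and 121 = 11·11, Bézout's identity guarantees a solution.
Dividing through by 11 reduces the equation to 11p + 7q = 11.
Euclidean algorithm: 11 = 1·7 + 4, 7 = 1·4 + 3, 4 = 1·3 + 1, 3 = 3·1 + 0.
Back-substituting, 1 = 4 − 1·3 = 4 − (7 − 1·4) = −7 + 2·4 = −7 + 2·(11 − 1·7) = 2·11 − 3·7; that is, 11·2 + 7·(-3) = 1.
Times 11: 11·22 + 7·(-33) = 11, so (22, -33) solves it.
The general solution is p = 22 + 7k, q = -33 − 11k; taking k = -3 gives the smaller pair p = 1, q = 0.
Check: 121·1 + 77·0 = 121 + 0 = 121. ✓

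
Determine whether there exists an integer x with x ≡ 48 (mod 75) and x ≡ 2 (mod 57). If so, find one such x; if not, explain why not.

Reduce both congruences modulo 3, which divides 75 and 57: they say x ≡ 48 (mod 3) and x ≡ 2 (mod 3).
But 48 mod 3 = 0 while 2 mod 3 = 2, a contradiction.
Therefore no such x exists.

There is no such integer.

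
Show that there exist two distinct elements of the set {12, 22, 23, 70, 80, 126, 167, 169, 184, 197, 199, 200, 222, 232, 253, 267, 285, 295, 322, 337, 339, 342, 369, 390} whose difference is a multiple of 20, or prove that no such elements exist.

Yes: 12 and 232.

Reduce each element mod 20: 12↦12, 22↦2, 23↦3, 70↦10, 80↦0, 126↦6, 167↦7, 169↦9, 184↦4, 197↦17, 199↦19, 200↦0, 222↦2, 232↦12, 253↦13, 267↦7, 285↦5, 295↦15, 322↦2, 337↦17, 339↦19, 342↦2, 369↦9, 390↦10. The residue 12 repeats (at 12 and 232), and 232 − 12 = 220 = 11·20.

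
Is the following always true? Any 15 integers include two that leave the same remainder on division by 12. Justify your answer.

Each integer lies in one of the 12 residue classes modulo 12.
Placing 15 integers into 12 classes, some class receives at least two — say a and b.
That is, a and b leave the same remainder on division by 12, as claimed.

True.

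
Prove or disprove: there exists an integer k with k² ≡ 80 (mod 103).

103 is prime, so by Euler's criterion 80 is a square mod 103 iff 80^((103−1)/2) = 80^51 ≡ 1 (mod 103).
Squaring successively (mod 103): 80^2 = 6400 ≡ 14; 80^4 ≡ 14² = 196 ≡ 93; 80^8 ≡ 93² = 8649 ≡ 100; 80^16 ≡ 100² = 10000 ≡ 9; 80^32 ≡ 9² = 81 ≡ 81.
Since 51 = 32 + 16 + 2 + 1, 80^51 ≡ 81 · 9 · 14 · 80; multiplying out mod 103: 81·9 = 729 ≡ 8, then 8·14 = 112 ≡ 9, then 9·80 = 720 ≡ 102. Thus 80^51 ≡ 102 ≡ −1 (mod 103).
By Euler's criterion 80 is a quadratic non-residue mod 103: no k satisfies k² ≡ 80 (mod 103).

There is no such integer.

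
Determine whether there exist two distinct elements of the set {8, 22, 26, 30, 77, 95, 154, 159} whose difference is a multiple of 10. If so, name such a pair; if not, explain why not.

Residues mod 10: 8↦8, 22↦2, 26↦6, 30↦0, 77↦7, 95↦5, 154↦4, 159↦9.
All 8 residues are distinct, so no two elements differ by a multiple of 10.

No, no such pair exists.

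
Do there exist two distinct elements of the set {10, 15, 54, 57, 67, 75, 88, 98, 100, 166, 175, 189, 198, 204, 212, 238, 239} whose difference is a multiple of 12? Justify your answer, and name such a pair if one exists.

Both 10 and 166 leave remainder 10 on division by 12; their difference 156 = 13·12 is a multiple of 12.

The pair (10, 166) works.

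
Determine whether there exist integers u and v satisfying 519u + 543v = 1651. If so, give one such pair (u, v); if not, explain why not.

gcd(519, 543) = 3, so every integer of the form 519u + 543v is a multiple of 3.
But 1651 = 3·550 + 1, so 3 ∤ 1651.
So the equation is unsolvable over ℤ.

No such integers exist.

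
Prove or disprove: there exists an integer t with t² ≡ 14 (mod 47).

t = 22

Take t = 22. Then 22² = 484 = 10·47 + 14, so 22² ≡ 14 (mod 47).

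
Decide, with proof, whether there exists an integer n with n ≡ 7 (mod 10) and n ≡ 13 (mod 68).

n = 217

The moduli are not coprime: gcd(10, 68) = 2. Compatibility requires 2 ∣ (13 − 7) = 6, which holds, so solutions exist.
Write n = 7 + 10t. Then 10t ≡ 13 − 7 ≡ 6 (mod 68); dividing through by 2 gives 5t ≡ 3 (mod 34).
Invert 5 mod 34 by the Euclidean algorithm: 34 = 6·5 + 4, 5 = 1·4 + 1, 4 = 4·1 + 0; back-substituting, 1 = 5 − 1·4 = 5 − (34 − 6·5) = −34 + 7·5. Hence 5·7 ≡ 1, so 5⁻¹ ≡ 7 (mod 34).
Multiplying by 7: t ≡ 7·3 = 21 (mod 34).
Then n = 7 + 10·21 = 217.
Indeed 217 ≡ 7 (mod 10) and 217 ≡ 13 (mod 68).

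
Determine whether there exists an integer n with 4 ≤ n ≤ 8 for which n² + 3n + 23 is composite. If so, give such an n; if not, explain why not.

At n = 6: 6² + 3·6 + 23 = 77 = 7·11, which is composite.

n = 6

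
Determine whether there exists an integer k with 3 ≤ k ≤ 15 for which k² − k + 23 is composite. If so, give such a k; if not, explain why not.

k = 12

At k = 12: 12² − 12 + 23 = 155 = 5·31, which is composite.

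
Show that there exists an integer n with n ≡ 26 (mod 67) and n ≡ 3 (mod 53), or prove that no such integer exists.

n = 2706

Since 67 and 53 share no common factor, CRT says the pair of congruences has a solution (unique mod 3551).
Write n = 26 + 67t and require 26 + 67t ≡ 3 (mod 53), i.e. 67t ≡ 30 (mod 53).
67 ≡ 14 (mod 53), so this reads 14t ≡ 30 (mod 53). Invert 14 mod 53 by the Euclidean algorithm: 53 = 3·14 + 11, 14 = 1·11 + 3, 11 = 3·3 + 2, 3 = 1·2 + 1, 2 = 2·1 + 0; back-substituting, 1 = 3 − 1·2 = 3 − (11 − 3·3) = −11 + 4·3 = −11 + 4·(14 − 1·11) = 4·14 − 5·11 = 4·14 − 5·(53 − 3·14) = −5·53 + 19·14. Hence 14·19 ≡ 1, so 14⁻¹ ≡ 19 (mod 53).
Multiplying by 19: t ≡ 19·30 = 570 ≡ 40 (mod 53).
Taking t = 40 gives n = 26 + 67·40 = 2706.
Verify: 2706 = 40·67 + 26 and 2706 = 51·53 + 3. ✓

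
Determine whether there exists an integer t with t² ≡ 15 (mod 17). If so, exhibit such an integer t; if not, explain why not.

t = 7 works: 7² = 49, and 49 − 15 = 34 = 2·17.

t = 7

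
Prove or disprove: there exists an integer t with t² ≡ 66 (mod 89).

No such integer exists.

89 is prime, so by Euler's criterion 66 is a square mod 89 iff 66^((89−1)/2) = 66^44 ≡ 1 (mod 89).
Repeated squaring mod 89: 66^2 = 4356 ≡ 84; 66^4 ≡ 84² = 7056 ≡ 25; 66^8 ≡ 25² = 625 ≡ 2; 66^16 ≡ 2² = 4 ≡ 4; 66^32 ≡ 4² = 16 ≡ 16.
Since 44 = 32 + 8 + 4, 66^44 ≡ 16 · 2 · 25; multiplying out mod 89: 16·2 = 32 ≡ 32, then 32·25 = 800 ≡ 88. Thus 66^44 ≡ 88 ≡ −1 (mod 89).
The value −1 means 66 is a non-residue modulo 89, so t² ≡ 66 (mod 89) is impossible.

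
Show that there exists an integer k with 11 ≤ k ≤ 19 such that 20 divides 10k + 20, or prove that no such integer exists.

k = 12

At k = 11 the value 130 is not a multiple of 20. Try k = 12: 10·12 + 20 = 140 = 7·20, which is divisible by 20.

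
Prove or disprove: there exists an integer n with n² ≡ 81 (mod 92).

n = 37 works: 37² = 1369, and 1369 − 81 = 1288 = 14·92.

n = 37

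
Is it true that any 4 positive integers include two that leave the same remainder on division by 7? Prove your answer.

Try 4 consecutive integers, 4, 5, 6, 7. Their remainders mod 7 are 4, 5, 6, 0 — pairwise different, as any 4 ≤ 7 consecutive integers have distinct residues.
So no two of them leave the same remainder on division by 7; the claim fails for this set.

No; for instance {4, 5, 6, 7} is a counterexample.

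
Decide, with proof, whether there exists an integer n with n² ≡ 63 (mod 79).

Apply Euler's criterion with the prime 79: 63 is a quadratic residue iff 63^39 ≡ 1 (mod 79), and a non-residue iff it is ≡ −1.
Squaring successively (mod 79): 63^2 = 3969 ≡ 19; 63^4 ≡ 19² = 361 ≡ 45; 63^8 ≡ 45² = 2025 ≡ 50; 63^16 ≡ 50² = 2500 ≡ 51; 63^32 ≡ 51² = 2601 ≡ 73.
Since 39 = 32 + 4 + 2 + 1, 63^39 ≡ 73 · 45 · 19 · 63; multiplying out mod 79: 73·45 = 3285 ≡ 46, then 46·19 = 874 ≡ 5, then 5·63 = 315 ≡ 78. Thus 63^39 ≡ 78 ≡ −1 (mod 79).
By Euler's criterion 63 is a quadratic non-residue mod 79: no n satisfies n² ≡ 63 (mod 79).

There is no such integer.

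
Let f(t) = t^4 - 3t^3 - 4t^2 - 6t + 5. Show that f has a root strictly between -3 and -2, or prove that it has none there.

The endpoint values f(-3) = 149 and f(-2) = 41 are both positive. Claim: f(t) > 0 for every t in (-3, -2).
Shift to the endpoint -2: with t = -2 − u (0 < u < 1), one computes f(-2 − u) = u^4 + 11u^3 + 38u^2 + 58u + 41.
All 5 nonzero coefficients of this polynomial in u are positive; hence for u > 0 the value is a sum of positive terms (the constant 41 among them).
Therefore f(t) > 0 throughout (-3, -2), and f has no zero there.

No.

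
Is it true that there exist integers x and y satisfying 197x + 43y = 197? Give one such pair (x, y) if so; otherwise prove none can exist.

x = 1, y = 0

Since gcd(197, 43) = 1, every integer is an integer combination of 197 and 43.
Euclidean algorithm: 197 = 4·43 + 25, 43 = 1·25 + 18, 25 = 1·18 + 7, 18 = 2·7 + 4, 7 = 1·4 + 3, 4 = 1·3 + 1, 3 = 3·1 + 0.
Working back up the chain: 1 = 4 − 1·3 = 4 − (7 − 1·4) = −7 + 2·4 = −7 + 2·(18 − 2·7) = 2·18 − 5·7 = 2·18 − 5·(25 − 1·18) = −5·25 + 7·18 = −5·25 + 7·(43 − 1·25) = 7·43 − 12·25 = 7·43 − 12·(197 − 4·43) = −12·197 + 55·43. So 197·(-12) + 43·55 = 1.
Scaling by 197 gives the particular solution (x, y) = (-2364, 10835).
Adding 55·43 to x and subtracting 55·197 from y gives the tidier solution (1, 0).
Indeed 197·1 + 43·0 = 197 + 0 = 197.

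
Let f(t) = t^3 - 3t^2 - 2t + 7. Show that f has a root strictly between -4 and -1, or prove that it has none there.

Such a root exists.

f(-4) = -97 and f(-1) = 5, which have opposite signs.
f is continuous everywhere (it is a polynomial), in particular on [-4, -1].
By the Intermediate Value Theorem, f takes the value 0 somewhere in the open interval.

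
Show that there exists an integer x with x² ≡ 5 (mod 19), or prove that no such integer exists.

Take x = 9. Then 9² = 81 = 4·19 + 5, so 9² ≡ 5 (mod 19).

x = 9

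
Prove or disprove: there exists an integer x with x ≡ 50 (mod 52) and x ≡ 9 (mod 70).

gcd(52, 70) = 2. If x ≡ 50 (mod 52) and x ≡ 9 (mod 70), then x ≡ 50 (mod 2) and x ≡ 9 (mod 2).
But 50 mod 2 = 0 while 9 mod 2 = 1, a contradiction.
Therefore no such x exists.

There is no such integer.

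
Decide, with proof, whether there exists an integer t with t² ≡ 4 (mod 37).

t = 35

t = 35 works: 35² = 1225, and 1225 − 4 = 1221 = 33·37.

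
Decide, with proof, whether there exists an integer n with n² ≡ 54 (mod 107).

107 is prime, so by Euler's criterion 54 is a square mod 107 iff 54^((107−1)/2) = 54^53 ≡ 1 (mod 107).
Squaring successively (mod 107): 54^2 = 2916 ≡ 27; 54^4 ≡ 27² = 729 ≡ 87; 54^8 ≡ 87² = 7569 ≡ 79; 54^16 ≡ 79² = 6241 ≡ 35; 54^32 ≡ 35² = 1225 ≡ 48.
Since 53 = 32 + 16 + 4 + 1, 54^53 ≡ 48 · 35 · 87 · 54; multiplying out mod 107: 48·35 = 1680 ≡ 75, then 75·87 = 6525 ≡ 105, then 105·54 = 5670 ≡ 106. Thus 54^53 ≡ 106 ≡ −1 (mod 107).
By Euler's criterion 54 is a quadratic non-residue mod 107: no n satisfies n² ≡ 54 (mod 107).

There is no such integer.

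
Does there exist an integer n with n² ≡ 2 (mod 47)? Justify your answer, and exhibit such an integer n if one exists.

Take n = 7. Then 7² = 49 = 1·47 + 2, so 7² ≡ 2 (mod 47).

n = 7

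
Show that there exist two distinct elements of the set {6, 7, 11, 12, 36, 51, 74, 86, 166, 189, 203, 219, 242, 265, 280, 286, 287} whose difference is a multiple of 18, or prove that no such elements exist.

There is no such pair.

Reduce each element modulo 18: 6↦6, 7↦7, 11↦11, 12↦12, 36↦0, 51↦15, 74↦2, 86↦14, 166↦4, 189↦9, 203↦5, 219↦3, 242↦8, 265↦13, 280↦10, 286↦16, 287↦17.
All 17 residues are distinct, so no two elements differ by a multiple of 18.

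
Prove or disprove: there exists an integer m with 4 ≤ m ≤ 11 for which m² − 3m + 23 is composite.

At m = 7: 7² − 3·7 + 23 = 51 = 3·17, which is composite.

m = 7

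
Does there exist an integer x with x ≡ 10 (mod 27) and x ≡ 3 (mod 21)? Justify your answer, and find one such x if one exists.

No, no such integer exists.

gcd(27, 21) = 3. If x ≡ 10 (mod 27) and x ≡ 3 (mod 21), then x ≡ 10 (mod 3) and x ≡ 3 (mod 3).
However 10 ≡ 1 and 3 ≡ 0 (mod 3), and 1 ≠ 0.
So no integer satisfies both congruences.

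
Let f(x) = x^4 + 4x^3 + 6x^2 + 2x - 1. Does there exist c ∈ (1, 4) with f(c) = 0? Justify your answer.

The endpoint values f(1) = 12 and f(4) = 615 are both positive. Claim: f(x) > 0 for every x in (1, 4).
Shift to the endpoint 1: with x = 1 + u (0 < u < 3), one computes f(1 + u) = u^4 + 8u^3 + 24u^2 + 30u + 12.
All 5 nonzero coefficients of this polynomial in u are positive; hence for u > 0 the value is a sum of positive terms (the constant 12 among them).
So f is strictly positive on (1, 4); no root exists in the interval.

No such root exists.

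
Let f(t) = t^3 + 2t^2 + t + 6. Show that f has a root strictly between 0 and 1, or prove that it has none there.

f(0) = 6 and f(1) = 10, both positive, so a sign-change argument is unavailable; we show f keeps this sign on the whole interval.
The nonzero coefficients of f are all positive, so for t > 0 every term of f(t) is positive (the constant term 6 strictly so).
So f is strictly positive on (0, 1); no root exists in the interval.

No such root exists.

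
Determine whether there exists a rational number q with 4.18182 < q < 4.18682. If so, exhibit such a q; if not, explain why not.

q = 113/27

Multiplying by 27: 27·4.18182 = 112.90914 and 27·4.18682 = 113.04414, so the integer 113 lies strictly between them.
Hence 113/27 is a rational number with 4.18182 < 113/27 < 4.18682.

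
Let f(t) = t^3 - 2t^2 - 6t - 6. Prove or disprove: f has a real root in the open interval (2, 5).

Yes, f has a root in the interval.

f(2) = -18 and f(5) = 39, which have opposite signs.
f is continuous everywhere (it is a polynomial), in particular on [2, 5].
By the Intermediate Value Theorem, f takes the value 0 somewhere in the open interval.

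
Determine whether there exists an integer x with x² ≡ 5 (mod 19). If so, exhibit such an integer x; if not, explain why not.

x = 10

x = 10 works: 10² = 100, and 100 − 5 = 95 = 5·19.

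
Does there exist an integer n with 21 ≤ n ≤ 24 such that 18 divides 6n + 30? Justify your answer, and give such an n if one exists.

Try n = 22: 6·22 + 30 = 162 = 9·18, which is divisible by 18.

n = 22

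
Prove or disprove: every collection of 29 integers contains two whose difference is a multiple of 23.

Yes.

Partition the integers by their residue mod 23; there are 23 classes.
With 29 integers and only 23 classes, the pigeonhole principle forces two of them, say a and b, into the same class.
Their difference a − b is then a multiple of 23.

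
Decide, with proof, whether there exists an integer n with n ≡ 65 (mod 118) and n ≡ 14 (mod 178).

No such integer exists.

gcd(118, 178) = 2. If n ≡ 65 (mod 118) and n ≡ 14 (mod 178), then n ≡ 65 (mod 2) and n ≡ 14 (mod 2).
However 65 ≡ 1 and 14 ≡ 0 (mod 2), and 1 ≠ 0.
Hence the system has no solution.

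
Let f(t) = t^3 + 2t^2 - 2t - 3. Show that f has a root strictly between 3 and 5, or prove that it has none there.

f(3) = 36 and f(5) = 162, both positive, so a sign-change argument is unavailable; we show f keeps this sign on the whole interval.
Substitute t = 3 + u, where 0 < u < 2 on the interval. Expanding, f(3 + u) = u^3 + 11u^2 + 37u + 36.
All 4 nonzero coefficients of this polynomial in u are positive; hence for u > 0 the value is a sum of positive terms (the constant 36 among them).
So f is strictly positive on (3, 5); no root exists in the interval.

No such root exists.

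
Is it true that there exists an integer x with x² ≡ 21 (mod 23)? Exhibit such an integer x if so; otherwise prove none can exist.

Apply Euler's criterion with the prime 23: 21 is a quadratic residue iff 21^11 ≡ 1 (mod 23), and a non-residue iff it is ≡ −1.
Squaring successively (mod 23): 21^2 = 441 ≡ 4; 21^4 ≡ 4² = 16 ≡ 16; 21^8 ≡ 16² = 256 ≡ 3.
Since 11 = 8 + 2 + 1, 21^11 ≡ 3 · 4 · 21; multiplying out mod 23: 3·4 = 12 ≡ 12, then 12·21 = 252 ≡ 22. Thus 21^11 ≡ 22 ≡ −1 (mod 23).
The value −1 means 21 is a non-residue modulo 23, so x² ≡ 21 (mod 23) is impossible.

No, no such integer exists.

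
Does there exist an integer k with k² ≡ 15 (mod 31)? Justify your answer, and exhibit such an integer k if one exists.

There is no such integer.

Apply Euler's criterion with the prime 31: 15 is a quadratic residue iff 15^15 ≡ 1 (mod 31), and a non-residue iff it is ≡ −1.
Squaring successively (mod 31): 15^2 = 225 ≡ 8; 15^4 ≡ 8² = 64 ≡ 2; 15^8 ≡ 2² = 4 ≡ 4.
Since 15 = 8 + 4 + 2 + 1, 15^15 ≡ 4 · 2 · 8 · 15; multiplying out mod 31: 4·2 = 8 ≡ 8, then 8·8 = 64 ≡ 2, then 2·15 = 30 ≡ 30. Thus 15^15 ≡ 30 ≡ −1 (mod 31).
The value −1 means 15 is a non-residue modulo 31, so k² ≡ 15 (mod 31) is impossible.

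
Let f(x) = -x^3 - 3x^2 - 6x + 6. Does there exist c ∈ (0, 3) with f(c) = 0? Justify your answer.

f(0) = 6 and f(3) = -66, which have opposite signs.
As a polynomial, f is continuous on every closed interval.
By the Intermediate Value Theorem f must vanish at some point of (0, 3).

Such a root exists.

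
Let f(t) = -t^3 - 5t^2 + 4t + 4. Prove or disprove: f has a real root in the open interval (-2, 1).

f(-2) = -16 and f(1) = 2, which have opposite signs.
Since f is a polynomial it is continuous on [-2, 1].
By the Intermediate Value Theorem, f takes the value 0 somewhere in the open interval.

Yes, f has a root in the interval.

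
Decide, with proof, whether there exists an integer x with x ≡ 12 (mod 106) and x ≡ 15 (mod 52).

No, no such integer exists.

Both moduli are multiples of 2 = gcd(106, 52), so any solution would satisfy x ≡ 12 and x ≡ 15 modulo 2 simultaneously.
However 12 ≡ 0 and 15 ≡ 1 (mod 2), and 0 ≠ 1.
Therefore no such x exists.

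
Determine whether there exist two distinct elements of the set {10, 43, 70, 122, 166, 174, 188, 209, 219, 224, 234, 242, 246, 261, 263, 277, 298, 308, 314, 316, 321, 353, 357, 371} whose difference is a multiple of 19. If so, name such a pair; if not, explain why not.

10 and 219 are such a pair.

Reduce each element mod 19: 10↦10, 43↦5, 70↦13, 122↦8, 166↦14, 174↦3, 188↦17, 209↦0, 219↦10, 224↦15, 234↦6, 242↦14, 246↦18, 261↦14, 263↦16, 277↦11, 298↦13, 308↦4, 314↦10, 316↦12, 321↦17, 353↦11, 357↦15, 371↦10. The residue 10 repeats (at 10 and 219), and 219 − 10 = 209 = 11·19.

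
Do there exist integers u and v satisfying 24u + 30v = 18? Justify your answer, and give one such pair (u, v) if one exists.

u = 2, v = -1

gcd(24, 30) = 6, and 6 divides 18, so integer solutions exist.
Dividing through by 6 reduces the equation to 4u + 5v = 3.
Dividing repeatedly: 5 = 1·4 + 1, 4 = 4·1 + 0.
Working back up the chain: 1 = 5 − 1·4. So 4·(-1) + 5·1 = 1.
Times 3: 4·(-3) + 5·3 = 3, so (-3, 3) solves it.
Adding 1·5 to u and subtracting 1·4 from v gives the tidier solution (2, -1).
Indeed 24·2 + 30·(-1) = 48 − 30 = 18.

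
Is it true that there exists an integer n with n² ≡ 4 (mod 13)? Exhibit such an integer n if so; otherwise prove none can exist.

Take n = 11. Then 11² = 121 = 9·13 + 4, so 11² ≡ 4 (mod 13).

n = 11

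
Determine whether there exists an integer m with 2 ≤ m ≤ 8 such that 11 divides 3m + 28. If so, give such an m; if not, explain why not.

At m = 2, 3·2 + 28 = 34 ≡ 1 (mod 11), and each step in m adds 3, giving residues 1, 4, 7, 10, 2, 5, 8 for m = 2, 3, …, 8.
None is 0, so 11 never divides 3m + 28 on this range.

There is no such integer m in that range.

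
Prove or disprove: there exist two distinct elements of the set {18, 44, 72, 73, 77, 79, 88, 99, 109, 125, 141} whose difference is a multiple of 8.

The pair (72, 88) works.

Both 72 and 88 leave remainder 0 on division by 8; their difference 16 = 2·8 is a multiple of 8.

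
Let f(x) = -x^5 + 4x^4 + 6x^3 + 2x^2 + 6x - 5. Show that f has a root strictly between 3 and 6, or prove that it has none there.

Such a root exists.

f(3) = 274 and f(6) = -1193, which have opposite signs.
As a polynomial, f is continuous on every closed interval.
By the Intermediate Value Theorem, f takes the value 0 somewhere in the open interval.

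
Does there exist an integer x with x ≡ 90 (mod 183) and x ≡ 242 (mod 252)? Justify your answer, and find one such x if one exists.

gcd(183, 252) = 3. If x ≡ 90 (mod 183) and x ≡ 242 (mod 252), then x ≡ 90 (mod 3) and x ≡ 242 (mod 3).
However 90 ≡ 0 and 242 ≡ 2 (mod 3), and 0 ≠ 2.
Therefore no such x exists.

No such integer exists.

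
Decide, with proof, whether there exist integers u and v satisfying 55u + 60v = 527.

Both 55 and 60 are divisible by gcd(55, 60) = 5, hence so is any combination 55u + 60v.
But 527 = 5·105 + 2, so 5 ∤ 527.
Hence no integers u, v satisfy the equation.

No such integers exist.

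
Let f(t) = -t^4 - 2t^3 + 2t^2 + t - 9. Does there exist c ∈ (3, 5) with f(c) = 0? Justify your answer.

f(3) = -123 and f(5) = -829, both negative, so a sign-change argument is unavailable; we show f keeps this sign on the whole interval.
Shift to the endpoint 3: with t = 3 + u (0 < u < 2), one computes f(3 + u) = -u^4 - 14u^3 - 70u^2 - 149u - 123.
The nonzero coefficients here are all negative, so for u > 0 every term is negative (or zero), and the constant term -123 is strictly negative.
Therefore f(t) < 0 throughout (3, 5), and f has no zero there.

f has no root in that interval.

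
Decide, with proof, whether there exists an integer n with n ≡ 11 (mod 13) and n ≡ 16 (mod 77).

n = 401

gcd(13, 77) = 1, so the Chinese Remainder Theorem guarantees exactly one residue class mod 1001 satisfying both.
Write n = 11 + 13t and require 11 + 13t ≡ 16 (mod 77), i.e. 13t ≡ 5 (mod 77).
Since 13·6 = 78 = 1·77 + 1, the inverse of 13 mod 77 is 6.
Therefore t ≡ 6·5 = 30 (mod 77).
Taking t = 30 gives n = 11 + 13·30 = 401.
Verify: 401 = 30·13 + 11 and 401 = 5·77 + 16. ✓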